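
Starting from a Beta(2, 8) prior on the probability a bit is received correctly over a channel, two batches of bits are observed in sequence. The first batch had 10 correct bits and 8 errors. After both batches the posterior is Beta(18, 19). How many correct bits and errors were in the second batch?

Because Beta–binomial updating is additive in the counts, the combined data contributed (α_post−α_prior, β_post−β_prior) successes and failures.
Total across both batches: 18−2=16 correct bits, 19−8=11 errors.
Subtract the first batch: 16−10=6 correct bits and 11−8=3 errors.

6 correct bits and 3 errors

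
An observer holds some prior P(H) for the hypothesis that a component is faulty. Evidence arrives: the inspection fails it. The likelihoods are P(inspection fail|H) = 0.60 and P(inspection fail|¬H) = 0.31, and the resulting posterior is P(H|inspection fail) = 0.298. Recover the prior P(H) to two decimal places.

P(H) = 0.18

Bayes' rule in odds form gives O(H|E) = O(H)·[P(E|H)/P(E|¬H)], hence O(H) = O(H|E)/LR.
Posterior odds = 0.298/(1−0.298) = 0.4245. LR = 0.60/0.31 = 1.9355.
Prior odds = 0.4245/1.9355 = 0.2193, so P(H) = 0.2193/(1+0.2193) ≈ 0.18.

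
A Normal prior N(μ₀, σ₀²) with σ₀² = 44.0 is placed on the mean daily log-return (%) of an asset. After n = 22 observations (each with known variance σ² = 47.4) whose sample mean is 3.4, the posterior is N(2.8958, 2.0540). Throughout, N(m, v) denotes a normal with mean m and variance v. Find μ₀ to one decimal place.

μ₀ = -7.4

With known observation variance, the Normal–Normal posterior has precision τ_n = τ₀ + n/σ² and mean μ_n = (τ₀μ₀ + (n/σ²)x̄)/τ_n.
Here τ₀ = 1/44.0 = 0.022727 and τ_data = 22/47.4 = 0.464135, so τ_n = 0.486862.
Rearranging for μ₀: μ₀ = (μ_n·τ_n − τ_data·x̄)/τ₀ = (2.8958·0.486862 − 0.464135·3.4) / 0.022727 = -0.168204/0.022727 ≈ -7.4.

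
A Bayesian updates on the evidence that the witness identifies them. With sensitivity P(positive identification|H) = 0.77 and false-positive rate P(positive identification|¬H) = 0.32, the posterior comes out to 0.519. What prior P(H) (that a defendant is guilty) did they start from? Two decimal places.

P(H) = 0.31

In odds form, posterior odds = prior odds × likelihood ratio, so prior odds = posterior odds ÷ LR.
Posterior odds = 0.519/(1−0.519) = 1.0790. LR = 0.77/0.32 = 2.4062.
Prior odds = 1.0790/2.4062 = 0.4484, so P(H) = 0.4484/(1+0.4484) ≈ 0.31.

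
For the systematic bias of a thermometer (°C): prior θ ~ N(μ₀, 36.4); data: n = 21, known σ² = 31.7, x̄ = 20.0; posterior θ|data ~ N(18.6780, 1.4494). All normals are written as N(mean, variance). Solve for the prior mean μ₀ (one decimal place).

μ₀ = -13.2

The posterior mean is a precision-weighted average: μ_n = (τ₀μ₀ + τ_data·x̄)/(τ₀+τ_data), with τ₀=1/σ₀² and τ_data=n/σ².
Here τ₀ = 1/36.4 = 0.027473 and τ_data = 21/31.7 = 0.662461, so τ_n = 0.689934.
Rearranging for μ₀: μ₀ = (μ_n·τ_n − τ_data·x̄)/τ₀ = (18.6780·0.689934 − 0.662461·20.0) / 0.027473 = -0.362633/0.027473 ≈ -13.2.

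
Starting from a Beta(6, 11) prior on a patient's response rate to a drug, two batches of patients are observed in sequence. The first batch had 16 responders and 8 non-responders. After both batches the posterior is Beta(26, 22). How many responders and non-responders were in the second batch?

Because Beta–binomial updating is additive in the counts, the combined data contributed (α_post−α_prior, β_post−β_prior) successes and failures.
Total across both batches: 26−6=20 responders, 22−11=11 non-responders.
Subtract the first batch: 20−16=4 responders and 11−8=3 non-responders.

4 responders and 3 non-responders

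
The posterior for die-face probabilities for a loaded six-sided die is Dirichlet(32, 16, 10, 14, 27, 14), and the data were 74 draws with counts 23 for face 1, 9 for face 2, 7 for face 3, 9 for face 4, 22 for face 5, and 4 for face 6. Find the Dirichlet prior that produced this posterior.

For a Dirichlet(α) prior with multinomial counts c, the posterior is Dirichlet(α + c) componentwise.
Subtract each count from the matching posterior parameter: 32−23=9, 16−9=7, 10−7=3, 14−9=5, 27−22=5, 14−4=10.

Dirichlet(9, 7, 3, 5, 5, 10)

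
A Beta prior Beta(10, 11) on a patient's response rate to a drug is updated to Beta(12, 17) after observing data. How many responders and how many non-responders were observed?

Under Beta–binomial conjugacy the posterior parameters are (a+s, b+f).
Match parameters: s=12−10=2, f=17−11=6.

2 responders and 6 non-responders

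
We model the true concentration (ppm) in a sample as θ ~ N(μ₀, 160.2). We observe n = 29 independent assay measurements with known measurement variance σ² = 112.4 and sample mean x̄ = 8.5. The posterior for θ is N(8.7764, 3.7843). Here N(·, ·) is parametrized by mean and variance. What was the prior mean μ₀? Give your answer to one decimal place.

The posterior mean is a precision-weighted average: μ_n = (τ₀μ₀ + τ_data·x̄)/(τ₀+τ_data), with τ₀=1/σ₀² and τ_data=n/σ².
Here τ₀ = 1/160.2 = 0.006242 and τ_data = 29/112.4 = 0.258007, so τ_n = 0.264249.
Rearranging for μ₀: μ₀ = (μ_n·τ_n − τ_data·x̄)/τ₀ = (8.7764·0.264249 − 0.258007·8.5) / 0.006242 = 0.126095/0.006242 ≈ 20.2.

μ₀ = 20.2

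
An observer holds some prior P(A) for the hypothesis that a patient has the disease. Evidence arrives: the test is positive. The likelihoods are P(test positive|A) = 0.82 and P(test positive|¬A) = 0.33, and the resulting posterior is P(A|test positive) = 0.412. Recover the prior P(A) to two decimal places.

In odds form, posterior odds = prior odds × likelihood ratio, so prior odds = posterior odds ÷ LR.
Posterior odds = 0.412/(1−0.412) = 0.7007. LR = 0.82/0.33 = 2.4848.
Prior odds = 0.7007/2.4848 = 0.2820, so P(A) = 0.2820/(1+0.2820) ≈ 0.22.

P(A) = 0.22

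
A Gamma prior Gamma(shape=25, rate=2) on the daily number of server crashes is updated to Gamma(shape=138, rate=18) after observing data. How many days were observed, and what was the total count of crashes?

n = 16 days with total 113 crashes

A Gamma(α, β) prior (rate parametrization) on a Poisson rate with n observations summing to S gives posterior Gamma(α+S, β+n).
Matching: Σxᵢ = 138 − 25 = 113 and n = 18 − 2 = 16.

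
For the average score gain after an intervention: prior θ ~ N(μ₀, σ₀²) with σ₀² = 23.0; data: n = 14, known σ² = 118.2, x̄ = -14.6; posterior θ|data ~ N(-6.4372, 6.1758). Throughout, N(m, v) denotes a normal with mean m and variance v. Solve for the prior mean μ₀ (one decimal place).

μ₀ = 15.8

With known observation variance, the Normal–Normal posterior has precision τ_n = τ₀ + n/σ² and mean μ_n = (τ₀μ₀ + (n/σ²)x̄)/τ_n.
Here τ₀ = 1/23.0 = 0.043478 and τ_data = 14/118.2 = 0.118443, so τ_n = 0.161921.
Rearranging for μ₀: μ₀ = (μ_n·τ_n − τ_data·x̄)/τ₀ = (-6.4372·0.161921 − 0.118443·-14.6) / 0.043478 = 0.686950/0.043478 ≈ 15.8.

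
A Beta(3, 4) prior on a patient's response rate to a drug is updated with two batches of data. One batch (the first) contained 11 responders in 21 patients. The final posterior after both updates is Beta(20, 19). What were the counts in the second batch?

6 responders and 5 non-responders

Sequential conjugate updates are equivalent to a single update on the pooled data, so total successes = posterior α − prior α and total failures = posterior β − prior β.
Total across both batches: 20−3=17 responders, 19−4=15 non-responders.
Subtract the first batch: 17−11=6 responders and 15−10=5 non-responders.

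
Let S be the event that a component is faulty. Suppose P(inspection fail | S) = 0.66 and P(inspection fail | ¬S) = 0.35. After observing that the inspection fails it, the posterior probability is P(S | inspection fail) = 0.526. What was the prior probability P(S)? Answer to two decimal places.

P(S) = 0.37

In odds form, posterior odds = prior odds × likelihood ratio, so prior odds = posterior odds ÷ LR.
Posterior odds = 0.526/(1−0.526) = 1.1097. LR = 0.66/0.35 = 1.8857.
Prior odds = 1.1097/1.8857 = 0.5885, so P(S) = 0.5885/(1+0.5885) ≈ 0.37.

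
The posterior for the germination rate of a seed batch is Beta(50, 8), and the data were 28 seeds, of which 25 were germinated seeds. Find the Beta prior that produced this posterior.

Beta(25, 5)

A Beta(a, b) prior with s successes and f failures in binomial data gives a Beta(a+s, b+f) posterior.
So a = 50 − 25 = 25 and b = 8 − 3 = 5.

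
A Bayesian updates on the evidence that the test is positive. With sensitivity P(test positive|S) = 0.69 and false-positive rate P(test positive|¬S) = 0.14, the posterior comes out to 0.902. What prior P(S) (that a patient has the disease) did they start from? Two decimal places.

P(S) = 0.65

Bayes' rule in odds form gives O(S|E) = O(S)·[P(E|S)/P(E|¬S)], hence O(S) = O(S|E)/LR.
Posterior odds = 0.902/(1−0.902) = 9.2041. LR = 0.69/0.14 = 4.9286.
Prior odds = 9.2041/4.9286 = 1.8675, so P(S) = 1.8675/(1+1.8675) ≈ 0.65.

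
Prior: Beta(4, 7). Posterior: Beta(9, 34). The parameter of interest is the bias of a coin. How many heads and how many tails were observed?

5 heads and 27 tails

Beta is conjugate to the binomial likelihood: posterior = Beta(α+s, β+f).
So s = 9 − 4 = 5 and f = 34 − 7 = 27.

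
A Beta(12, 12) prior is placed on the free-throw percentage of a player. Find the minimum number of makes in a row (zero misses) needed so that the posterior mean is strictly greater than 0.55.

After k makes and 0 misses the posterior is Beta(12+k, 12), with mean (12+k)/(12+12+k).
Set (12+k)/(24+k) > 0.55 and solve: k > (0.55·24 − 12)/(1 − 0.55) = 2.667.
The smallest integer exceeding 2.667 is 3, and checking k=3: (15)/(27) = 0.5556 > 0.55.

k = 3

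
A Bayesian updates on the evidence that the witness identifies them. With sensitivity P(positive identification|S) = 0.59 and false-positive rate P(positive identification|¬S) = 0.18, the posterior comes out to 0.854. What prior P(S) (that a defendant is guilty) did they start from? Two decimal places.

P(S) = 0.64

Bayes' rule in odds form gives O(S|E) = O(S)·[P(E|S)/P(E|¬S)], hence O(S) = O(S|E)/LR.
Posterior odds = 0.854/(1−0.854) = 5.8493. LR = 0.59/0.18 = 3.2778.
Prior odds = 5.8493/3.2778 = 1.7845, so P(S) = 1.7845/(1+1.7845) ≈ 0.64.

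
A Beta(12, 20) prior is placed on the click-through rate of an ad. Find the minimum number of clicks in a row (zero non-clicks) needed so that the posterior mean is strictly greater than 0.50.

After k clicks and 0 non-clicks the posterior is Beta(12+k, 20), with mean (12+k)/(12+20+k).
Set (12+k)/(32+k) > 0.50 and solve: k > (0.50·32 − 12)/(1 − 0.50) = 8.000.
The smallest integer exceeding 8.000 is 9.

k = 9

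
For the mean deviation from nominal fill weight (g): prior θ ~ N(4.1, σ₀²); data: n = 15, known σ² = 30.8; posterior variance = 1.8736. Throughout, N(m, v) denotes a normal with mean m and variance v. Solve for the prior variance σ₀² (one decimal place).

σ₀² = 21.4

For the Normal–Normal model with known σ², precisions add: τ_n = τ₀ + n/σ².
So 1/σ₀² = 1/1.8736 − 15/30.8 = 0.533732 − 0.487013 = 0.046719.
Hence σ₀² = 1/0.046719 ≈ 21.4.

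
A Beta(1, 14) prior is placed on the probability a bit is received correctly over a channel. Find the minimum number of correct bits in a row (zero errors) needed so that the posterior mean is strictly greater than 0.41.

k = 9

After k correct bits and 0 errors the posterior is Beta(1+k, 14), with mean (1+k)/(1+14+k).
Set (1+k)/(15+k) > 0.41 and solve: k > (0.41·15 − 1)/(1 − 0.41) = 8.729.
The smallest integer exceeding 8.729 is 9, and checking k=9: (10)/(24) = 0.4167 > 0.41.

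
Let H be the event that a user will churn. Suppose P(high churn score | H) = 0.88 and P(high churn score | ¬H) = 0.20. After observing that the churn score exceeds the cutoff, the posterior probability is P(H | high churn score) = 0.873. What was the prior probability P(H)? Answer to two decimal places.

P(H) = 0.61

In odds form, posterior odds = prior odds × likelihood ratio, so prior odds = posterior odds ÷ LR.
Posterior odds = 0.873/(1−0.873) = 6.8740. LR = 0.88/0.20 = 4.4000.
Prior odds = 6.8740/4.4000 = 1.5623, so P(H) = 1.5623/(1+1.5623) ≈ 0.61.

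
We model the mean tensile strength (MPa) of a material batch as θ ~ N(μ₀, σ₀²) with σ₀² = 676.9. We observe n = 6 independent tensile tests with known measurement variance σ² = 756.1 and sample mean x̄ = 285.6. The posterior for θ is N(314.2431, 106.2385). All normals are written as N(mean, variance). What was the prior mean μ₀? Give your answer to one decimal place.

μ₀ = 468.1

With known observation variance, the Normal–Normal posterior has precision τ_n = τ₀ + n/σ² and mean μ_n = (τ₀μ₀ + (n/σ²)x̄)/τ_n.
Here τ₀ = 1/676.9 = 0.001477 and τ_data = 6/756.1 = 0.007935, so τ_n = 0.009412.
Rearranging for μ₀: μ₀ = (μ_n·τ_n − τ_data·x̄)/τ₀ = (314.2431·0.009412 − 0.007935·285.6) / 0.001477 = 0.691420/0.001477 ≈ 468.1.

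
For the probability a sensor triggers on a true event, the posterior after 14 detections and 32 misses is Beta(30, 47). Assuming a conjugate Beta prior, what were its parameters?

Beta(16, 15)

Under Beta–binomial conjugacy the posterior parameters are (a+s, b+f).
Subtract the data counts: 30−14=16, 47−32=15.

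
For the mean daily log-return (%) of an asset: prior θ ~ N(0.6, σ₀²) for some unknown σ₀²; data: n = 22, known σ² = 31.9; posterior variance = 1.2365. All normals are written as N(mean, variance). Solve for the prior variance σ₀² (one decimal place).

σ₀² = 8.4

For the Normal–Normal model with known σ², precisions add: τ_n = τ₀ + n/σ².
So 1/σ₀² = 1/1.2365 − 22/31.9 = 0.808734 − 0.689655 = 0.119079.
Hence σ₀² = 1/0.119079 ≈ 8.4.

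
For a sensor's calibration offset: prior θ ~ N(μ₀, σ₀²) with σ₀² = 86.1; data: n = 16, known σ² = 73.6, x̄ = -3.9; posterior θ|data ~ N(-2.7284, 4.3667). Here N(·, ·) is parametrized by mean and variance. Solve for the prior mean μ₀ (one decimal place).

The posterior mean is a precision-weighted average: μ_n = (τ₀μ₀ + τ_data·x̄)/(τ₀+τ_data), with τ₀=1/σ₀² and τ_data=n/σ².
Here τ₀ = 1/86.1 = 0.011614 and τ_data = 16/73.6 = 0.217391, so τ_n = 0.229005.
Rearranging for μ₀: μ₀ = (μ_n·τ_n − τ_data·x̄)/τ₀ = (-2.7284·0.229005 − 0.217391·-3.9) / 0.011614 = 0.223008/0.011614 ≈ 19.2.

μ₀ = 19.2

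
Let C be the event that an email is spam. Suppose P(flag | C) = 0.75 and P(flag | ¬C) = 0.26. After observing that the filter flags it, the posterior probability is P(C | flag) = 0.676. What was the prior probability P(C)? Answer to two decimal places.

In odds form, posterior odds = prior odds × likelihood ratio, so prior odds = posterior odds ÷ LR.
Posterior odds = 0.676/(1−0.676) = 2.0864. LR = 0.75/0.26 = 2.8846.
Prior odds = 2.0864/2.8846 = 0.7233, so P(C) = 0.7233/(1+0.7233) ≈ 0.42.

P(C) = 0.42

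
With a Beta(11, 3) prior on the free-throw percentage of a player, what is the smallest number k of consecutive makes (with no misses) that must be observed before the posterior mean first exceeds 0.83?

k = 4

After k makes and 0 misses the posterior is Beta(11+k, 3), with mean (11+k)/(11+3+k).
Set (11+k)/(14+k) > 0.83 and solve: k > (0.83·14 − 11)/(1 − 0.83) = 3.647.
The smallest integer exceeding 3.647 is 4, and checking k=4: (15)/(18) = 0.8333 > 0.83.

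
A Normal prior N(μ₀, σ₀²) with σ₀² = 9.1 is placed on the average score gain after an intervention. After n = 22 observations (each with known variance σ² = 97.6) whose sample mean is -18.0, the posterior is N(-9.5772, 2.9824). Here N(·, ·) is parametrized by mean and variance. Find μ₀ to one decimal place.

μ₀ = 7.7

With known observation variance, the Normal–Normal posterior has precision τ_n = τ₀ + n/σ² and mean μ_n = (τ₀μ₀ + (n/σ²)x̄)/τ_n.
Here τ₀ = 1/9.1 = 0.109890 and τ_data = 22/97.6 = 0.225410, so τ_n = 0.335300.
Rearranging for μ₀: μ₀ = (μ_n·τ_n − τ_data·x̄)/τ₀ = (-9.5772·0.335300 − 0.225410·-18.0) / 0.109890 = 0.846145/0.109890 ≈ 7.7.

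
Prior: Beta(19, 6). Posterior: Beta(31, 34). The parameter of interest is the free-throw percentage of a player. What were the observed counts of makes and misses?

12 makes and 28 misses

Beta is conjugate to the binomial likelihood: posterior = Beta(a+s, b+f).
Match parameters: s=31−19=12, f=34−6=28.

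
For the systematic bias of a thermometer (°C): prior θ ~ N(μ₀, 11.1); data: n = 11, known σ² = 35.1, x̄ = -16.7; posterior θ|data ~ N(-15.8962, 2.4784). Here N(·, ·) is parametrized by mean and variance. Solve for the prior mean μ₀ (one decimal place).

μ₀ = -13.1

With known observation variance, the Normal–Normal posterior has precision τ_n = τ₀ + n/σ² and mean μ_n = (τ₀μ₀ + (n/σ²)x̄)/τ_n.
Here τ₀ = 1/11.1 = 0.090090 and τ_data = 11/35.1 = 0.313390, so τ_n = 0.403480.
Rearranging for μ₀: μ₀ = (μ_n·τ_n − τ_data·x̄)/τ₀ = (-15.8962·0.403480 − 0.313390·-16.7) / 0.090090 = -1.180186/0.090090 ≈ -13.1.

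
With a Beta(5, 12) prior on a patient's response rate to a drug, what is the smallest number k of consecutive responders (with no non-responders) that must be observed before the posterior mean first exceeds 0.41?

k = 4

After k responders and 0 non-responders the posterior is Beta(5+k, 12), with mean (5+k)/(5+12+k).
Set (5+k)/(17+k) > 0.41 and solve: k > (0.41·17 − 5)/(1 − 0.41) = 3.339.
The smallest integer exceeding 3.339 is 4, and checking k=4: (9)/(21) = 0.4286 > 0.41.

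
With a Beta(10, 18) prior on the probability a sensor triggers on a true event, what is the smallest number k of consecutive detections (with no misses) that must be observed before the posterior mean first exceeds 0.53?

k = 11

After k detections and 0 misses the posterior is Beta(10+k, 18), with mean (10+k)/(10+18+k).
Set (10+k)/(28+k) > 0.53 and solve: k > (0.53·28 − 10)/(1 − 0.53) = 10.298.
The smallest integer exceeding 10.298 is 11, and checking k=11: (21)/(39) = 0.5385 > 0.53.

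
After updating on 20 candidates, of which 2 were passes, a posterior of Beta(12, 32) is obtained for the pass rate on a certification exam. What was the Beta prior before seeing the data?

Beta(10, 14)

A Beta(α, β) prior with s successes and f failures in binomial data gives a Beta(α+s, β+f) posterior.
So α = 12 − 2 = 10 and β = 32 − 18 = 14.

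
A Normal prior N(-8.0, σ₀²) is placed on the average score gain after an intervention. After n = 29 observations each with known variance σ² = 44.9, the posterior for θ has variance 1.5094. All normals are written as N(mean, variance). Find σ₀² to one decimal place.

For the Normal–Normal model with known σ², precisions add: τ_n = τ₀ + n/σ².
So 1/σ₀² = 1/1.5094 − 29/44.9 = 0.662515 − 0.645880 = 0.016635.
Hence σ₀² = 1/0.016635 ≈ 60.1.

σ₀² = 60.1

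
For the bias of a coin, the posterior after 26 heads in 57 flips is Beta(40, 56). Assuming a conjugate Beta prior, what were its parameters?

Beta is conjugate to the binomial likelihood: posterior = Beta(a+s, b+f).
Subtract the data counts: 40−26=14, 56−31=25.

Beta(14, 25)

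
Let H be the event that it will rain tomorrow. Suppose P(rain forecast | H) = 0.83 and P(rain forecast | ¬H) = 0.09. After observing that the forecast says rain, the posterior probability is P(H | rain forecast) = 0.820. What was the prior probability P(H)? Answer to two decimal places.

P(H) = 0.33

Bayes' rule in odds form gives O(H|E) = O(H)·[P(E|H)/P(E|¬H)], hence O(H) = O(H|E)/LR.
Posterior odds = 0.820/(1−0.820) = 4.5556. LR = 0.83/0.09 = 9.2222.
Prior odds = 4.5556/9.2222 = 0.4940, so P(H) = 0.4940/(1+0.4940) ≈ 0.33.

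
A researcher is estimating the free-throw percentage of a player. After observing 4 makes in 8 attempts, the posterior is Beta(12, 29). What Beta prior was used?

Beta(8, 25)

Under Beta–binomial conjugacy the posterior parameters are (α+s, β+f).
Subtract the data counts: 12−4=8, 29−4=25.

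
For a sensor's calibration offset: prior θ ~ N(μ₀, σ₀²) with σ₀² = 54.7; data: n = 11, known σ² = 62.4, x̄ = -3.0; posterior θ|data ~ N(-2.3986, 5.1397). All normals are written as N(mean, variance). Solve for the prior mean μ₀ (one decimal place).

μ₀ = 3.4

With known observation variance, the Normal–Normal posterior has precision τ_n = τ₀ + n/σ² and mean μ_n = (τ₀μ₀ + (n/σ²)x̄)/τ_n.
Here τ₀ = 1/54.7 = 0.018282 and τ_data = 11/62.4 = 0.176282, so τ_n = 0.194564.
Rearranging for μ₀: μ₀ = (μ_n·τ_n − τ_data·x̄)/τ₀ = (-2.3986·0.194564 − 0.176282·-3.0) / 0.018282 = 0.062165/0.018282 ≈ 3.4.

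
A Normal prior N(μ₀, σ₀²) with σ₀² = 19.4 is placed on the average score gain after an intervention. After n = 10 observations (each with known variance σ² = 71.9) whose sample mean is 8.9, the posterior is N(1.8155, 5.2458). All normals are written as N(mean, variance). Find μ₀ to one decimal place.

The posterior mean is a precision-weighted average: μ_n = (τ₀μ₀ + τ_data·x̄)/(τ₀+τ_data), with τ₀=1/σ₀² and τ_data=n/σ².
Here τ₀ = 1/19.4 = 0.051546 and τ_data = 10/71.9 = 0.139082, so τ_n = 0.190628.
Rearranging for μ₀: μ₀ = (μ_n·τ_n − τ_data·x̄)/τ₀ = (1.8155·0.190628 − 0.139082·8.9) / 0.051546 = -0.891745/0.051546 ≈ -17.3.

μ₀ = -17.3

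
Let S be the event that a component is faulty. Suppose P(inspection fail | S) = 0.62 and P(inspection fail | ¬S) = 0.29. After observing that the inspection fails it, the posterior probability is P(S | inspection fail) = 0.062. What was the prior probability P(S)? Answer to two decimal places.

P(S) = 0.03

Bayes' rule in odds form gives O(S|E) = O(S)·[P(E|S)/P(E|¬S)], hence O(S) = O(S|E)/LR.
Posterior odds = 0.062/(1−0.062) = 0.0661. LR = 0.62/0.29 = 2.1379.
Prior odds = 0.0661/2.1379 = 0.0309, so P(S) = 0.0309/(1+0.0309) ≈ 0.03.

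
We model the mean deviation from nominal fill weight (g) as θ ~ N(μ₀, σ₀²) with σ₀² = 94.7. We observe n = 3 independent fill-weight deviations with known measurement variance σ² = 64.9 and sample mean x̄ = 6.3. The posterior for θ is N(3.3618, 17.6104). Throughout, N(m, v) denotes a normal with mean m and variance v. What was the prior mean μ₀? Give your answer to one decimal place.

The posterior mean is a precision-weighted average: μ_n = (τ₀μ₀ + τ_data·x̄)/(τ₀+τ_data), with τ₀=1/σ₀² and τ_data=n/σ².
Here τ₀ = 1/94.7 = 0.010560 and τ_data = 3/64.9 = 0.046225, so τ_n = 0.056785.
Rearranging for μ₀: μ₀ = (μ_n·τ_n − τ_data·x̄)/τ₀ = (3.3618·0.056785 − 0.046225·6.3) / 0.010560 = -0.100318/0.010560 ≈ -9.5.

μ₀ = -9.5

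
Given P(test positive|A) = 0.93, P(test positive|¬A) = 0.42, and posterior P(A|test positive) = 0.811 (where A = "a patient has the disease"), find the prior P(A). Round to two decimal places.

P(A) = 0.66

Bayes' rule in odds form gives O(A|E) = O(A)·[P(E|A)/P(E|¬A)], hence O(A) = O(A|E)/LR.
Posterior odds = 0.811/(1−0.811) = 4.2910. LR = 0.93/0.42 = 2.2143.
Prior odds = 4.2910/2.2143 = 1.9379, so P(A) = 1.9379/(1+1.9379) ≈ 0.66.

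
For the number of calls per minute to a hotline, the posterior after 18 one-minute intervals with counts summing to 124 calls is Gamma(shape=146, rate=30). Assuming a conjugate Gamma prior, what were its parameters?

Gamma–Poisson conjugacy: posterior shape = α + Σxᵢ, posterior rate = β + n.
So α = 146 − 124 = 22 and β = 30 − 18 = 12.

Gamma(shape=22, rate=12)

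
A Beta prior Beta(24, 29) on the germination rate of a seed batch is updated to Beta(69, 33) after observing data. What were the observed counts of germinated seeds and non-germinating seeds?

A Beta(a, b) prior with s successes and f failures in binomial data gives a Beta(a+s, b+f) posterior.
So s = 69 − 24 = 45 and f = 33 − 29 = 4.

45 germinated seeds and 4 non-germinating seeds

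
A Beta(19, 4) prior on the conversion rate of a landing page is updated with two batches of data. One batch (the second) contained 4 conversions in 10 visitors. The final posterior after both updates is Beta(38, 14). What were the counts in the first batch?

15 conversions and 4 bounces

Sequential conjugate updates are equivalent to a single update on the pooled data, so total successes = posterior α − prior α and total failures = posterior β − prior β.
Total across both batches: 38−19=19 conversions, 14−4=10 bounces.
Subtract the second batch: 19−4=15 conversions and 10−6=4 bounces.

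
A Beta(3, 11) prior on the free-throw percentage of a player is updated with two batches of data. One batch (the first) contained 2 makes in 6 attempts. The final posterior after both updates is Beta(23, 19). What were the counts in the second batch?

18 makes and 4 misses

Sequential conjugate updates are equivalent to a single update on the pooled data, so total successes = posterior α − prior α and total failures = posterior β − prior β.
Total across both batches: 23−3=20 makes, 19−11=8 misses.
Subtract the first batch: 20−2=18 makes and 8−4=4 misses.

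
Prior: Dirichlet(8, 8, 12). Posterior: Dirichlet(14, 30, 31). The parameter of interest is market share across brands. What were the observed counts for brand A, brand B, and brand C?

counts (6, 22, 19)

For a Dirichlet(α) prior with multinomial counts c, the posterior is Dirichlet(α + c) componentwise.
Counts are posterior − prior componentwise: 14−8=6, 30−8=22, 31−12=19.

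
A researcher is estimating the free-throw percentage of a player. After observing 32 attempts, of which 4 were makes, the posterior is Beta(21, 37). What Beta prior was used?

A Beta(α, β) prior with s successes and f failures in binomial data gives a Beta(α+s, β+f) posterior.
So α = 21 − 4 = 17 and β = 37 − 28 = 9.

Beta(17, 9)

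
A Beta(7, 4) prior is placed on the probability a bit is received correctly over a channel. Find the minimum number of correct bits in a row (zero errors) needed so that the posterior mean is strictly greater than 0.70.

After k correct bits and 0 errors the posterior is Beta(7+k, 4), with mean (7+k)/(7+4+k).
Set (7+k)/(11+k) > 0.70 and solve: k > (0.70·11 − 7)/(1 − 0.70) = 2.333.
The smallest integer exceeding 2.333 is 3, and checking k=3: (10)/(14) = 0.7143 > 0.70.

k = 3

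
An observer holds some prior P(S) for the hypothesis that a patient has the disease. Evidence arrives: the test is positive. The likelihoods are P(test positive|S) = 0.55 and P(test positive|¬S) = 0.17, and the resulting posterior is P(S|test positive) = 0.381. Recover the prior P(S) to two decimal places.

P(S) = 0.16

In odds form, posterior odds = prior odds × likelihood ratio, so prior odds = posterior odds ÷ LR.
Posterior odds = 0.381/(1−0.381) = 0.6155. LR = 0.55/0.17 = 3.2353.
Prior odds = 0.6155/3.2353 = 0.1902, so P(S) = 0.1902/(1+0.1902) ≈ 0.16.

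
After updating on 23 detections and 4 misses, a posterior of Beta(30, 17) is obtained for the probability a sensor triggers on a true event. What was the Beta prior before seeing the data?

Beta is conjugate to the binomial likelihood: posterior = Beta(a+s, b+f).
So a = 30 − 23 = 7 and b = 17 − 4 = 13.

Beta(7, 13)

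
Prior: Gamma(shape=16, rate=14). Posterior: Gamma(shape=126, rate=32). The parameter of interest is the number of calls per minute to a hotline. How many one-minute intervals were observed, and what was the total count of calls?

n = 18 one-minute intervals with total 110 calls

A Gamma(α, β) prior (rate parametrization) on a Poisson rate with n observations summing to S gives posterior Gamma(α+S, β+n).
Matching: Σxᵢ = 126 − 16 = 110 and n = 32 − 14 = 18.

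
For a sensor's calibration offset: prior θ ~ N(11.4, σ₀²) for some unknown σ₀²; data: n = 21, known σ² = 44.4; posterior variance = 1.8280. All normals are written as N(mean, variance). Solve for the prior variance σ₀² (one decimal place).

σ₀² = 13.5

Posterior precision equals prior precision plus data precision: 1/σ_n² = 1/σ₀² + n/σ².
So 1/σ₀² = 1/1.8280 − 21/44.4 = 0.547046 − 0.472973 = 0.074073.
Hence σ₀² = 1/0.074073 ≈ 13.5.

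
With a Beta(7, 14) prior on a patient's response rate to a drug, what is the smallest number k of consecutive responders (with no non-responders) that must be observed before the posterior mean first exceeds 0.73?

After k responders and 0 non-responders the posterior is Beta(7+k, 14), with mean (7+k)/(7+14+k).
Set (7+k)/(21+k) > 0.73 and solve: k > (0.73·21 − 7)/(1 − 0.73) = 30.852.
The smallest integer exceeding 30.852 is 31, and checking k=31: (38)/(52) = 0.7308 > 0.73.

k = 31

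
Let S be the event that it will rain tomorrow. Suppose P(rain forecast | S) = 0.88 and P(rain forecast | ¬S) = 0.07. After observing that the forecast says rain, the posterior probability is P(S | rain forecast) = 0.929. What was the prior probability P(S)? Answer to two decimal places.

In odds form, posterior odds = prior odds × likelihood ratio, so prior odds = posterior odds ÷ LR.
Posterior odds = 0.929/(1−0.929) = 13.0845. LR = 0.88/0.07 = 12.5714.
Prior odds = 13.0845/12.5714 = 1.0408, so P(S) = 1.0408/(1+1.0408) ≈ 0.51.

P(S) = 0.51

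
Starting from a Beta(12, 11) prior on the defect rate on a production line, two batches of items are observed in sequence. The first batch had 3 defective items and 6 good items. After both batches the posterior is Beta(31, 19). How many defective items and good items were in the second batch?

Because Beta–binomial updating is additive in the counts, the combined data contributed (α_post−α_prior, β_post−β_prior) successes and failures.
Total across both batches: 31−12=19 defective items, 19−11=8 good items.
Subtract the first batch: 19−3=16 defective items and 8−6=2 good items.

16 defective items and 2 good items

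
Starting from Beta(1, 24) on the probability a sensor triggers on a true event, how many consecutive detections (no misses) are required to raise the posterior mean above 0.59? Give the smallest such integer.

After k detections and 0 misses the posterior is Beta(1+k, 24), with mean (1+k)/(1+24+k).
Set (1+k)/(25+k) > 0.59 and solve: k > (0.59·25 − 1)/(1 − 0.59) = 33.537.
The smallest integer exceeding 33.537 is 34.

k = 34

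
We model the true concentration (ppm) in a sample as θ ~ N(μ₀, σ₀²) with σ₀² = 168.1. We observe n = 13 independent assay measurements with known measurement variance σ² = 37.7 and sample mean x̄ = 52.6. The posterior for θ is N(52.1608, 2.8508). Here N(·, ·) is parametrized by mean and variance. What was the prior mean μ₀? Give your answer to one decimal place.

μ₀ = 26.7

With known observation variance, the Normal–Normal posterior has precision τ_n = τ₀ + n/σ² and mean μ_n = (τ₀μ₀ + (n/σ²)x̄)/τ_n.
Here τ₀ = 1/168.1 = 0.005949 and τ_data = 13/37.7 = 0.344828, so τ_n = 0.350777.
Rearranging for μ₀: μ₀ = (μ_n·τ_n − τ_data·x̄)/τ₀ = (52.1608·0.350777 − 0.344828·52.6) / 0.005949 = 0.158856/0.005949 ≈ 26.7.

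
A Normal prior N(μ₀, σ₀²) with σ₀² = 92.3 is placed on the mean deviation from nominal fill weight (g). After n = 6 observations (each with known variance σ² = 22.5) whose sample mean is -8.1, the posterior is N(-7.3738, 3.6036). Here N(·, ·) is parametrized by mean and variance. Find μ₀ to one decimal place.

With known observation variance, the Normal–Normal posterior has precision τ_n = τ₀ + n/σ² and mean μ_n = (τ₀μ₀ + (n/σ²)x̄)/τ_n.
Here τ₀ = 1/92.3 = 0.010834 and τ_data = 6/22.5 = 0.266667, so τ_n = 0.277501.
Rearranging for μ₀: μ₀ = (μ_n·τ_n − τ_data·x̄)/τ₀ = (-7.3738·0.277501 − 0.266667·-8.1) / 0.010834 = 0.113766/0.010834 ≈ 10.5.

μ₀ = 10.5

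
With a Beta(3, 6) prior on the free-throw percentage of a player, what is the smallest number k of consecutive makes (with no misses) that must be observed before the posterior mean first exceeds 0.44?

k = 2

After k makes and 0 misses the posterior is Beta(3+k, 6), with mean (3+k)/(3+6+k).
Set (3+k)/(9+k) > 0.44 and solve: k > (0.44·9 − 3)/(1 − 0.44) = 1.714.
The smallest integer exceeding 1.714 is 2.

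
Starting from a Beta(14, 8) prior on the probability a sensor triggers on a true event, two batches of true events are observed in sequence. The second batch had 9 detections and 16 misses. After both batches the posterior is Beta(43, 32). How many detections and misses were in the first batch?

Sequential conjugate updates are equivalent to a single update on the pooled data, so total successes = posterior α − prior α and total failures = posterior β − prior β.
Total across both batches: 43−14=29 detections, 32−8=24 misses.
Subtract the second batch: 29−9=20 detections and 24−16=8 misses.

20 detections and 8 misses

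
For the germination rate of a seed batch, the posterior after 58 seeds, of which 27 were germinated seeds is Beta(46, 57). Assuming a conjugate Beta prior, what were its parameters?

Beta is conjugate to the binomial likelihood: posterior = Beta(a+s, b+f).
So a = 46 − 27 = 19 and b = 57 − 31 = 26.

Beta(19, 26)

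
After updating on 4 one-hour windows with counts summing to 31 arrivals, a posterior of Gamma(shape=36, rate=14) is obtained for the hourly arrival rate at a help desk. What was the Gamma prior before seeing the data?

Gamma–Poisson conjugacy: posterior shape = α + Σxᵢ, posterior rate = β + n.
So α = 36 − 31 = 5 and β = 14 − 4 = 10.

Gamma(shape=5, rate=10)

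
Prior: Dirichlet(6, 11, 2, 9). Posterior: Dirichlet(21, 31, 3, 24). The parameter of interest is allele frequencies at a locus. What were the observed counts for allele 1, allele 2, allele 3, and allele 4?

counts (15, 20, 1, 15)

For a Dirichlet(α) prior with multinomial counts c, the posterior is Dirichlet(α + c) componentwise.
Counts are posterior − prior componentwise: 21−6=15, 31−11=20, 3−2=1, 24−9=15.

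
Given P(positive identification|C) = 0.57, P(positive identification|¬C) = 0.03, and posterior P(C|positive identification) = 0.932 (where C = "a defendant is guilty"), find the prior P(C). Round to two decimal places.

P(C) = 0.42

In odds form, posterior odds = prior odds × likelihood ratio, so prior odds = posterior odds ÷ LR.
Posterior odds = 0.932/(1−0.932) = 13.7059. LR = 0.57/0.03 = 19.0000.
Prior odds = 13.7059/19.0000 = 0.7214, so P(C) = 0.7214/(1+0.7214) ≈ 0.42.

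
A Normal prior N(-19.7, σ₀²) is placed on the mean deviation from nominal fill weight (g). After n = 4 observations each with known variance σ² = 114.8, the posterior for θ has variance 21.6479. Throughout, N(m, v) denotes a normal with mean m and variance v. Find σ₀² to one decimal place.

For the Normal–Normal model with known σ², precisions add: τ_n = τ₀ + n/σ².
So 1/σ₀² = 1/21.6479 − 4/114.8 = 0.046194 − 0.034843 = 0.011351.
Hence σ₀² = 1/0.011351 ≈ 88.1.

σ₀² = 88.1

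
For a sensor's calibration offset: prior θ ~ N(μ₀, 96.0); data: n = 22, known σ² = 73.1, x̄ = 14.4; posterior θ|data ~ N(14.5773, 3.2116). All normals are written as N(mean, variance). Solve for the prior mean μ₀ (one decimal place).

With known observation variance, the Normal–Normal posterior has precision τ_n = τ₀ + n/σ² and mean μ_n = (τ₀μ₀ + (n/σ²)x̄)/τ_n.
Here τ₀ = 1/96.0 = 0.010417 and τ_data = 22/73.1 = 0.300958, so τ_n = 0.311375.
Rearranging for μ₀: μ₀ = (μ_n·τ_n − τ_data·x̄)/τ₀ = (14.5773·0.311375 − 0.300958·14.4) / 0.010417 = 0.205212/0.010417 ≈ 19.7.

μ₀ = 19.7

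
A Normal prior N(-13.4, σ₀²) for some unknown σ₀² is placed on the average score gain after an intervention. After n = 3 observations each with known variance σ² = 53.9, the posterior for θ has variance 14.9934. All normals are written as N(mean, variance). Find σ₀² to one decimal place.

σ₀² = 90.6

Posterior precision equals prior precision plus data precision: 1/σ_n² = 1/σ₀² + n/σ².
So 1/σ₀² = 1/14.9934 − 3/53.9 = 0.066696 − 0.055659 = 0.011037.
Hence σ₀² = 1/0.011037 ≈ 90.6.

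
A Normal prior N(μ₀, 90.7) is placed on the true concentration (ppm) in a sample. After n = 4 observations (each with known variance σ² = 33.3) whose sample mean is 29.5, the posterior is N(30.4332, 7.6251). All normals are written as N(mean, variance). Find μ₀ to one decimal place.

μ₀ = 40.6

The posterior mean is a precision-weighted average: μ_n = (τ₀μ₀ + τ_data·x̄)/(τ₀+τ_data), with τ₀=1/σ₀² and τ_data=n/σ².
Here τ₀ = 1/90.7 = 0.011025 and τ_data = 4/33.3 = 0.120120, so τ_n = 0.131145.
Rearranging for μ₀: μ₀ = (μ_n·τ_n − τ_data·x̄)/τ₀ = (30.4332·0.131145 − 0.120120·29.5) / 0.011025 = 0.447622/0.011025 ≈ 40.6.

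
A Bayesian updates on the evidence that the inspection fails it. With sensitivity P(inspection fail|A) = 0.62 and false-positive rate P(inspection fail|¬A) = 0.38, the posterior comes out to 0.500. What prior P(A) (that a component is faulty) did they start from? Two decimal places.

P(A) = 0.38

Bayes' rule in odds form gives O(A|E) = O(A)·[P(E|A)/P(E|¬A)], hence O(A) = O(A|E)/LR.
Posterior odds = 0.500/(1−0.500) = 1.0000. LR = 0.62/0.38 = 1.6316.
Prior odds = 1.0000/1.6316 = 0.6129, so P(A) = 0.6129/(1+0.6129) ≈ 0.38.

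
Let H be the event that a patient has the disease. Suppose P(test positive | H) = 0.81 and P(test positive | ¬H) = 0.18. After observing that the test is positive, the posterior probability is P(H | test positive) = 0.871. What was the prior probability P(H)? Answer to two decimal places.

In odds form, posterior odds = prior odds × likelihood ratio, so prior odds = posterior odds ÷ LR.
Posterior odds = 0.871/(1−0.871) = 6.7519. LR = 0.81/0.18 = 4.5000.
Prior odds = 6.7519/4.5000 = 1.5004, so P(H) = 1.5004/(1+1.5004) ≈ 0.60.

P(H) = 0.60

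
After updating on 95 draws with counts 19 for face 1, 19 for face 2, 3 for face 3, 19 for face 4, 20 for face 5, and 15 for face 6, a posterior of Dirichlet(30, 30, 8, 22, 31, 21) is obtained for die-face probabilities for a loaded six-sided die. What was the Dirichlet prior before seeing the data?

For a Dirichlet(α) prior with multinomial counts c, the posterior is Dirichlet(α + c) componentwise.
Subtract each count from the matching posterior parameter: 30−19=11, 30−19=11, 8−3=5, 22−19=3, 31−20=11, 21−15=6.

Dirichlet(11, 11, 5, 3, 11, 6)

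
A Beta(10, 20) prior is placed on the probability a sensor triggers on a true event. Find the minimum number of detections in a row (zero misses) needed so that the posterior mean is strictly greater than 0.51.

After k detections and 0 misses the posterior is Beta(10+k, 20), with mean (10+k)/(10+20+k).
Set (10+k)/(30+k) > 0.51 and solve: k > (0.51·30 − 10)/(1 − 0.51) = 10.816.
The smallest integer exceeding 10.816 is 11, and checking k=11: (21)/(41) = 0.5122 > 0.51.

k = 11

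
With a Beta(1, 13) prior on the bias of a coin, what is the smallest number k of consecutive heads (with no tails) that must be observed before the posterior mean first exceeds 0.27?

After k heads and 0 tails the posterior is Beta(1+k, 13), with mean (1+k)/(1+13+k).
Set (1+k)/(14+k) > 0.27 and solve: k > (0.27·14 − 1)/(1 − 0.27) = 3.808.
The smallest integer exceeding 3.808 is 4, and checking k=4: (5)/(18) = 0.2778 > 0.27.

k = 4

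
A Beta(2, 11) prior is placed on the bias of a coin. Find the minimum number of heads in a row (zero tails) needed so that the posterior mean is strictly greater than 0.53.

k = 11

After k heads and 0 tails the posterior is Beta(2+k, 11), with mean (2+k)/(2+11+k).
Set (2+k)/(13+k) > 0.53 and solve: k > (0.53·13 − 2)/(1 − 0.53) = 10.404.
The smallest integer exceeding 10.404 is 11, and checking k=11: (13)/(24) = 0.5417 > 0.53.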